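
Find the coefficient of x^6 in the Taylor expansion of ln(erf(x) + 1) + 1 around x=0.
Expand to order 6: ln(erf(x) + 1) + 1 = x^6·(-480 - 28·π^2 + 240·π)/(45·π^3) + x^5·(-40·π^2 + 3·π^3 + 96·π)/(15·π^(7/2)) + x^4·(-12 + 4·π)/(3·π^2) + x^3·(8 - 2·π)/(3·π^(3/2)) - 2·x^2/π + 2·x/√(π) + 1 + O(x^7).
The coefficient of x^6 is (-480 - 28·π^2 + 240·π)/(45·π^3).

Final answer: (-480 - 28·π^2 + 240·π)/(45·π^3)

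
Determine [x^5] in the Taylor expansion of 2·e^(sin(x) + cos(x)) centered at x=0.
Expand to order 5: 2·e^(sin(x) + cos(x)) = e·x^5/5 - 5·e·x^4/12 - e·x^3 + 2·e·x + 2·e + O(x^6).
The coefficient of x^5 is e/5.

Final answer: e/5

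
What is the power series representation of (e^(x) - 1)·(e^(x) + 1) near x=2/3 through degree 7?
-1 + e^(4/3) + 2·e^(4/3)·(x - 2/3) + 2·e^(4/3)·(x - 2/3)^2 + 4·e^(4/3)·(x - 2/3)^3/3 + 2·e^(4/3)·(x - 2/3)^4/3 + 4·e^(4/3)·(x - 2/3)^5/15 + 4·e^(4/3)·(x - 2/3)^6/45 + 8·e^(4/3)·(x - 2/3)^7/315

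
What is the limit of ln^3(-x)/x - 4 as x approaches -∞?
The quotient is an ∞/∞ indeterminate form as x → -∞.
Compare growth rates of the dominant terms (exponentials ≫ polynomials ≫ logarithms), or apply L'Hôpital's rule; the quotient → 0.
Adding the constant: 0 - 4 = -4. Limit = -4.

Final answer: -4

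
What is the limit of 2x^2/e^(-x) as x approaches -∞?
This is an ∞/∞ indeterminate form as x → -∞.
Compare growth rates of the dominant terms (exponentials ≫ polynomials ≫ logarithms), or apply L'Hôpital's rule; the quotient → 0.
Limit = 0.

Final answer: 0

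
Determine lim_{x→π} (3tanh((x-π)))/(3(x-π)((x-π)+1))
Both numerator and denominator → 0 as x → π; this is a 0/0 indeterminate form.
Expand each to leading order near x = π: numerator ~ 3·(x - π), denominator ~ 3·(x - π).
The limit of the ratio is 1.

Final answer: 1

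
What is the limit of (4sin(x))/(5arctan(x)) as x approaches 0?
Both numerator and denominator → 0 as x → 0; this is a 0/0 indeterminate form.
Expand each to leading order near x = 0: numerator ~ 4·x, denominator ~ 5·x.
The limit of the ratio is 4/5.

Final answer: 4/5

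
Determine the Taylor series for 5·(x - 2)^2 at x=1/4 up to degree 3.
245/16 - 35·(x - 1/4)/2 + 5·(x - 1/4)^2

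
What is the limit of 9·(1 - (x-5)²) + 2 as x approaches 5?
Direct substitution at x = 5 gives 11.

Final answer: 11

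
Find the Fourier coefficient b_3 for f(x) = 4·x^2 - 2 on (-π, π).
b_3 = (1/π) ∫_{-π}^{π} f(x)·sin(3x) dx.
Evaluate the integral (use parity and integration by parts as needed): b_3 = 0.

Final answer: 0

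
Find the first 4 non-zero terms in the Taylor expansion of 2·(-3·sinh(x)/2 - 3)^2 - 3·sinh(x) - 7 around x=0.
5·x^3/2 + 9·x^2/2 + 15·x + 11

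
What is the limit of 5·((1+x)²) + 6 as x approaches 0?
Direct substitution at x = 0 gives 11.

Final answer: 11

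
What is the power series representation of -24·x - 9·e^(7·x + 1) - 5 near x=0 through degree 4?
-7203·e·x^4/8 - 1029·e·x^3/2 - 441·e·x^2/2 + x·(-63·e - 24) - 9·e - 5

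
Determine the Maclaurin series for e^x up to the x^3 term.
x^3/6 + x^2/2 + x + 1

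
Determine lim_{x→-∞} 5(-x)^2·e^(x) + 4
The product is a 0·∞ indeterminate form at x → -∞.
Rewrite the product as 5(-x)^2 / e^(-x) (an ∞/∞ form) and apply L'Hôpital, or use the standard hierarchy e^(|x|) ≫ |(-x)^2| as x → -∞.
The indeterminate product → 0, so the limit = 4.

Final answer: 4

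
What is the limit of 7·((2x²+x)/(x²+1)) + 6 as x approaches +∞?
Evaluate the dominant behaviour as x → +∞; each term tends to a finite value or vanishes.
Limit = 20.

Final answer: 20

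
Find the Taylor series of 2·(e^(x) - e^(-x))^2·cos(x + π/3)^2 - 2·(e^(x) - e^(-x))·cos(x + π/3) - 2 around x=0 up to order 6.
x^6·(4/45 - √(3)/45) + x^5·(1/15 + 4·√(3)/3) + 14·x^4/3 + x^3·(2/3 - 4·√(3)) + x^2·(2 + 2·√(3)) - 2·x - 2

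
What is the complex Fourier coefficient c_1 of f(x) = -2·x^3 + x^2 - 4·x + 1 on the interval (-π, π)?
Compute the real Fourier coefficients first: a_1 = -4, b_1 = 16 - 4·π^2.
Then c_1 = (a_1 − i·b_1)/2 = -2 - 8·i + 2·i·π^2.

Final answer: -2 - 8·i + 2·i·π^2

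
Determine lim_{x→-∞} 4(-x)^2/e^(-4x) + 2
The quotient is an ∞/∞ indeterminate form as x → -∞.
Compare growth rates of the dominant terms (exponentials ≫ polynomials ≫ logarithms), or apply L'Hôpital's rule; the quotient → 0.
Adding the constant: 0 + 2 = 2. Limit = 2.

Final answer: 2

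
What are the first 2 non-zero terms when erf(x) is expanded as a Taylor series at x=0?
-2·x^3/(3·√(π)) + 2·x/√(π)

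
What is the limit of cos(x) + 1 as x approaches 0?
Direct substitution at x = 0 gives 2.

Final answer: 2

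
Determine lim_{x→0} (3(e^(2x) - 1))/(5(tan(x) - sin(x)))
Both numerator and denominator → 0 as x → 0; this is a 0/0 indeterminate form.
Expand each to leading order near x = 0: numerator ~ 6·x, denominator ~ 5·x^3/2.
The limit of the ratio is ∞.

Final answer: ∞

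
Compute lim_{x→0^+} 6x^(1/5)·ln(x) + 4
The product is a 0·∞ indeterminate form at x → 0⁺.
Rewrite the product as 6·ln(x) / x^(-1/5) and apply L'Hôpital, or use the standard hierarchy x^(-1/5) ≫ |ln x| as x → 0⁺.
The indeterminate product → 0, so the limit = 4.

Final answer: 4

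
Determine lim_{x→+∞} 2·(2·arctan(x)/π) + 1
Evaluate the dominant behaviour as x → +∞; each term tends to a finite value or vanishes.
Limit = 3.

Final answer: 3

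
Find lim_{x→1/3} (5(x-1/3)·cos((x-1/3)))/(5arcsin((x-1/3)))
Both numerator and denominator → 0 as x → 1/3; this is a 0/0 indeterminate form.
Expand each to leading order near x = 1/3: numerator ~ 5·(x - 1/3), denominator ~ 5·(x - 1/3).
The limit of the ratio is 1.

Final answer: 1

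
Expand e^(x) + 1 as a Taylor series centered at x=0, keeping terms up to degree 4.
x^4/24 + x^3/6 + x^2/2 + x + 2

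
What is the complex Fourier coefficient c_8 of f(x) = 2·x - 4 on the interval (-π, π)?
Compute the real Fourier coefficients first: a_8 = 0, b_8 = -1/2.
Then c_8 = (a_8 − i·b_8)/2 = i/4.

Final answer: i/4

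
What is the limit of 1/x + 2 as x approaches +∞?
Evaluate the dominant behaviour as x → +∞; each term tends to a finite value or vanishes.
Limit = 2.

Final answer: 2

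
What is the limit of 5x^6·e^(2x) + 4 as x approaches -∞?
The product is a 0·∞ indeterminate form at x → -∞.
Rewrite the product as 5x^6 / e^(-2x) (an ∞/∞ form) and apply L'Hôpital, or use the standard hierarchy e^(2|x|) ≫ |x^6| as x → -∞.
The indeterminate product → 0, so the limit = 4.

Final answer: 4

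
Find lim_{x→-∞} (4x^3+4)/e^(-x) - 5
The quotient is an ∞/∞ indeterminate form as x → -∞.
Compare growth rates of the dominant terms (exponentials ≫ polynomials ≫ logarithms), or apply L'Hôpital's rule; the quotient → 0.
Adding the constant: 0 - 5 = -5. Limit = -5.

Final answer: -5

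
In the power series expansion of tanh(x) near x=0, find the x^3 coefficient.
Expand to order 3: tanh(x) = -x^3/3 + x + O(x^4).
The coefficient of x^3 is -1/3.

Final answer: -1/3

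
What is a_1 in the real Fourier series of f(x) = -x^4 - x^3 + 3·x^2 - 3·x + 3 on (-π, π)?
a_1 = (1/π) ∫_{-π}^{π} f(x)·cos(1x) dx.
Evaluate the integral (use parity and integration by parts as needed): a_1 = -60 + 8·π^2.

Final answer: -60 + 8·π^2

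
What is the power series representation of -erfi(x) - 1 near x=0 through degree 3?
-2·x^3/(3·√(π)) - 2·x/√(π) - 1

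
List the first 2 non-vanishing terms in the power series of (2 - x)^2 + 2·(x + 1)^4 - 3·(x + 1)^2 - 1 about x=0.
2 - 2·x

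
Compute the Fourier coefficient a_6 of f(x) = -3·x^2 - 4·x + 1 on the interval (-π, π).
a_6 = (1/π) ∫_{-π}^{π} f(x)·cos(6x) dx.
Evaluate the integral (use parity and integration by parts as needed): a_6 = -1/3.

Final answer: -1/3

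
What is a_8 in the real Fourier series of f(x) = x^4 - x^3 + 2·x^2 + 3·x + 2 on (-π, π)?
a_8 = (1/π) ∫_{-π}^{π} f(x)·cos(8x) dx.
Evaluate the integral (use parity and integration by parts as needed): a_8 = 29/256 + π^2/8.

Final answer: 29/256 + π^2/8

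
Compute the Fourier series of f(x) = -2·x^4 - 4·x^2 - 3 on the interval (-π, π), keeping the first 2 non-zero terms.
(-80 + 16·π^2)·cos(x) - 2·π^4/5 - 4·π^2/3 - 3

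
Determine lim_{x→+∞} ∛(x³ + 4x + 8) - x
This is an ∞ − ∞ indeterminate form.
Multiply by (A² + AB + B²)/(A² + AB + B²) where A = ∛(x³+4x + 8), B = x to use A³ − B³ = (A−B)(A²+AB+B²); the x³ terms cancel, leaving (4x + 8)/(A²+AB+B²) with denominator ~ 3x², so the limit is 0.
Limit = 0.

Final answer: 0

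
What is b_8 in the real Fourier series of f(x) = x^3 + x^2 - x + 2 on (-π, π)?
b_8 = (1/π) ∫_{-π}^{π} f(x)·sin(8x) dx.
Evaluate the integral (use parity and integration by parts as needed): b_8 = 35/128 - π^2/4.

Final answer: 35/128 - π^2/4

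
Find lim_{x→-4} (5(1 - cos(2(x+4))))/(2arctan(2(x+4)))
Both numerator and denominator → 0 as x → -4; this is a 0/0 indeterminate form.
Expand each to leading order near x = -4: numerator ~ 10·(x + 4)^2, denominator ~ 4·(x + 4).
The limit of the ratio is 0.

Final answer: 0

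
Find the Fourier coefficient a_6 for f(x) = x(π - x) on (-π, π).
a_6 = (1/π) ∫_{-π}^{π} f(x)·cos(6x) dx.
Evaluate the integral (use parity and integration by parts as needed): a_6 = -1/9.

Final answer: -1/9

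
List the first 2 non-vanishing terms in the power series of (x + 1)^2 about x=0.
2·x + 1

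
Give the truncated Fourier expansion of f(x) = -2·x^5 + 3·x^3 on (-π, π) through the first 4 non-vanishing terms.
(-516 - 4·π^4 + 86·π^2)·sin(x) + (-13·π^2 + 39/2 + 2·π^4)·sin(2·x) + (-4·π^4/3 - 268/81 + 134·π^2/27)·sin(3·x) + (-11·π^2/4 + 33/32 + π^4)·sin(4·x)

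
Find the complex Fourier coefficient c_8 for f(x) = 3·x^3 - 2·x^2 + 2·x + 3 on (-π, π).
Compute the real Fourier coefficients first: a_8 = -1/8, b_8 = -3·π^2/4 - 55/128.
Then c_8 = (a_8 − i·b_8)/2 = -1/16 + 55·i/256 + 3·i·π^2/8.

Final answer: -1/16 + 55·i/256 + 3·i·π^2/8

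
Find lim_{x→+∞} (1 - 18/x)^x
As x → +∞: this is the defining limit (1 - 18/x)^x → e^(-18).
Limit = e^(-18).

Final answer: e^(-18)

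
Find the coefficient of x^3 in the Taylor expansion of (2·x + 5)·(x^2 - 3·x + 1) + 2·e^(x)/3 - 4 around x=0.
Expand to order 3: (2·x + 5)·(x^2 - 3·x + 1) + 2·e^(x)/3 - 4 = 19·x^3/9 - 2·x^2/3 - 37·x/3 + 5/3 + O(x^4).
The coefficient of x^3 is 19/9.

Final answer: 19/9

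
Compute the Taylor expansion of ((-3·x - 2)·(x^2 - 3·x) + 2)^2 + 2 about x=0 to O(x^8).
9·x^6 - 42·x^5 + 13·x^4 + 72·x^3 + 64·x^2 + 24·x + 6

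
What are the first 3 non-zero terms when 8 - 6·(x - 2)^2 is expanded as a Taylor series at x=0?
-6·x^2 + 24·x - 16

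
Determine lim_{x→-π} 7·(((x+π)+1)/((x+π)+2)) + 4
Direct substitution at x = -π gives 15/2.

Final answer: 15/2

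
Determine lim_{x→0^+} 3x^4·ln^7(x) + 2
The product is a 0·∞ indeterminate form at x → 0⁺.
Rewrite the product as 3·ln^7(x) / x^(-4) and apply L'Hôpital, or use the standard hierarchy x^(-4) ≫ |ln x|^7 as x → 0⁺.
The indeterminate product → 0, so the limit = 2.

Final answer: 2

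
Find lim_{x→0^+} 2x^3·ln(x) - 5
The product is a 0·∞ indeterminate form at x → 0⁺.
Rewrite the product as 2·ln(x) / x^(-3) and apply L'Hôpital, or use the standard hierarchy x^(-3) ≫ |ln x| as x → 0⁺.
The indeterminate product → 0, so the limit = -5.

Final answer: -5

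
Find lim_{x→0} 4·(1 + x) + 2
Direct substitution at x = 0 gives 6.

Final answer: 6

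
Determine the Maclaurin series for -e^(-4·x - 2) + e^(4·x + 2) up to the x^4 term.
x^4·(-32·e^(-2)/3 + 32·e^(2)/3) + x^3·(32·e^(-2)/3 + 32·e^(2)/3) + x^2·(-8·e^(-2) + 8·e^(2)) + x·(4·e^(-2) + 4·e^(2)) - e^(-2) + e^(2)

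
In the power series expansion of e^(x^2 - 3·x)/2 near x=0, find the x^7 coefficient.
Expand to order 7: e^(x^2 - 3·x)/2 = -2917·x^7/1120 + 1633·x^6/480 - 321·x^5/80 + 67·x^4/16 - 15·x^3/4 + 11·x^2/4 - 3·x/2 + 1/2 + O(x^8).
The coefficient of x^7 is -2917/1120.

Final answer: -2917/1120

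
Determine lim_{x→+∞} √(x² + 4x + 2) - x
This is an ∞ − ∞ indeterminate form.
Multiply and divide by the conjugate √(x²+4x + 2) + x; the x² terms cancel, leaving (4x + 2)/(√(x²+4x + 2)+x) → 4/2 = 2.
Limit = 2.

Final answer: 2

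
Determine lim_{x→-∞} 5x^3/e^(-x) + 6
The quotient is an ∞/∞ indeterminate form as x → -∞.
Compare growth rates of the dominant terms (exponentials ≫ polynomials ≫ logarithms), or apply L'Hôpital's rule; the quotient → 0.
Adding the constant: 0 + 6 = 6. Limit = 6.

Final answer: 6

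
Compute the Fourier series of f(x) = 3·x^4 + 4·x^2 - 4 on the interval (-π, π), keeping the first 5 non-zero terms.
(128 - 24·π^2)·cos(x) + (-5 + 6·π^2)·cos(2·x) - 8·π^2·cos(3·x)/3 + (7/16 + 3·π^2/2)·cos(4·x) - 4 + 4·π^2/3 + 3·π^4/5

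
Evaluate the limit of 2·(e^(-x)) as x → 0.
Direct substitution at x = 0 gives 2.

Final answer: 2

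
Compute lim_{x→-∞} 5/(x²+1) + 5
Evaluate the dominant behaviour as x → -∞; each term tends to a finite value or vanishes.
Limit = 5.

Final answer: 5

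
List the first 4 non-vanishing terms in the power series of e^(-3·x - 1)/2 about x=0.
-9·x^3·e^(-1)/4 + 9·x^2·e^(-1)/4 - 3·x·e^(-1)/2 + e^(-1)/2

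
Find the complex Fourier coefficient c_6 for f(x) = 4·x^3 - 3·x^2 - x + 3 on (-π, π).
Compute the real Fourier coefficients first: a_6 = -1/3, b_6 = 5/9 - 4·π^2/3.
Then c_6 = (a_6 − i·b_6)/2 = -1/6 - 5·i/18 + 2·i·π^2/3.

Final answer: -1/6 - 5·i/18 + 2·i·π^2/3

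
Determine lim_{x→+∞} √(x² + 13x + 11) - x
As x → +∞: multiply by the conjugate to get (13x+11)/(√(x²+13x+11)+x); the denominator ~ 2x, so the limit is 13/2.
Limit = 13/2.

Final answer: 13/2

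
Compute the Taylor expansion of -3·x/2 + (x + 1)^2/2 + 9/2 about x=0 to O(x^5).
x^2/2 - x/2 + 5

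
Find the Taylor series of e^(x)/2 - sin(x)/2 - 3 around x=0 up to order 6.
x^6/1440 + x^4/48 + x^3/6 + x^2/4 - 5/2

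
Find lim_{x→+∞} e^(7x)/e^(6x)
This is an ∞/∞ indeterminate form as x → +∞.
Rewrite e^(7x)/e^(6x) = e^((7−6)x) = e^(x); the exponent coefficient is 1 > 0 so e^(x) → ∞.
Limit = ∞.

Final answer: ∞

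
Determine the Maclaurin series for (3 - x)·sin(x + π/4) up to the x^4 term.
7·√(2)·x^4/48 - 5·√(2)·x^2/4 + √(2)·x + 3·√(2)/2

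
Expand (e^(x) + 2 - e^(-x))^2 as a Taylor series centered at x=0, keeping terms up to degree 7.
x^7/630 + 8·x^6/45 + x^5/15 + 4·x^4/3 + 4·x^3/3 + 4·x^2 + 8·x + 4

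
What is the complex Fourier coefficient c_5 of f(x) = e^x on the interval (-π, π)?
Compute the real Fourier coefficients first: a_5 = (1 - e^(2·π))·e^(-π)/(26·π), b_5 = (-5 + 5·e^(2·π))·e^(-π)/(26·π).
Then c_5 = (a_5 − i·b_5)/2 = -e^(π)/(52·π) + e^(-π)/(52·π) - 5·i·e^(π)/(52·π) + 5·i·e^(-π)/(52·π).

Final answer: -e^(π)/(52·π) + e^(-π)/(52·π) - 5·i·e^(π)/(52·π) + 5·i·e^(-π)/(52·π)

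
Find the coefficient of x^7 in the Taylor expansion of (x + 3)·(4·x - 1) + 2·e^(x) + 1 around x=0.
Expand to order 7: (x + 3)·(4·x - 1) + 2·e^(x) + 1 = x^7/2520 + x^6/360 + x^5/60 + x^4/12 + x^3/3 + 5·x^2 + 13·x + O(x^8).
The coefficient of x^7 is 1/2520.

Final answer: 1/2520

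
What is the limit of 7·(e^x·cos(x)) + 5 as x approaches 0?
Direct substitution at x = 0 gives 12.

Final answer: 12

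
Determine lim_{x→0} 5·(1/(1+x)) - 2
Direct substitution at x = 0 gives 3.

Final answer: 3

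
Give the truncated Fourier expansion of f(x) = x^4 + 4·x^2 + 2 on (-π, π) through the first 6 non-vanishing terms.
(32 - 8·π^2)·cos(x) + (1 + 2·π^2)·cos(2·x) + (-8·π^2/9 - 32/27)·cos(3·x) + (13/16 + π^2/2)·cos(4·x) + (-8·π^2/25 - 352/625)·cos(5·x) + 2 + 4·π^2/3 + π^4/5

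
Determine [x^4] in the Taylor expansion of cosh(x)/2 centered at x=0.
Expand to order 4: cosh(x)/2 = x^4/48 + x^2/4 + 1/2 + O(x^5).
The coefficient of x^4 is 1/48.

Final answer: 1/48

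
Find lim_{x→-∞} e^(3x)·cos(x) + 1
Evaluate the dominant behaviour as x → -∞; each term tends to a finite value or vanishes.
Limit = 1.

Final answer: 1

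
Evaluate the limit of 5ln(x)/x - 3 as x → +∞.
The quotient is an ∞/∞ indeterminate form as x → +∞.
The polynomial denominator x dominates the logarithmic numerator (any positive power of x ≫ ln(x) as x → ∞), so the quotient → 0.
Adding the constant: 0 - 3 = -3. Limit = -3.

Final answer: -3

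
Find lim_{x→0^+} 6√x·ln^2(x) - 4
The product is a 0·∞ indeterminate form at x → 0⁺.
Rewrite the product as 6·ln^2(x) / x^(-1/2) and apply L'Hôpital, or use the standard hierarchy x^(-1/2) ≫ |ln x|^2 as x → 0⁺.
The indeterminate product → 0, so the limit = -4.

Final answer: -4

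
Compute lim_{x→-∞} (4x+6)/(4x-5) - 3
Evaluate the dominant behaviour as x → -∞; each term tends to a finite value or vanishes.
Limit = -2.

Final answer: -2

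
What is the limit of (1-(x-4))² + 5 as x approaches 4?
Direct substitution at x = 4 gives 6.

Final answer: 6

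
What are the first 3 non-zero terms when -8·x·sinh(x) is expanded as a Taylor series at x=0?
-x^6/15 - 4·x^4/3 - 8·x^2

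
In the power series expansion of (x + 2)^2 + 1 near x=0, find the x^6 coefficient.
Expand to order 6: (x + 2)^2 + 1 = x^2 + 4·x + 5 + O(x^7).
The coefficient of x^6 is 0.

Final answer: 0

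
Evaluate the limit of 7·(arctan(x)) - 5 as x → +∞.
Evaluate the dominant behaviour as x → +∞; each term tends to a finite value or vanishes.
Limit = -5 + 7·π/2.

Final answer: -5 + 7·π/2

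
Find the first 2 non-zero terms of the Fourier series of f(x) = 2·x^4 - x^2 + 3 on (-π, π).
(100 - 16·π^2)·cos(x) - π^2/3 + 3 + 2·π^4/5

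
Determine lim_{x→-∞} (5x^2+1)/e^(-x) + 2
The quotient is an ∞/∞ indeterminate form as x → -∞.
Compare growth rates of the dominant terms (exponentials ≫ polynomials ≫ logarithms), or apply L'Hôpital's rule; the quotient → 0.
Adding the constant: 0 + 2 = 2. Limit = 2.

Final answer: 2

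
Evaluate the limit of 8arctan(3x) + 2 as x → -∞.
Evaluate the dominant behaviour as x → -∞; each term tends to a finite value or vanishes.
Limit = 2 - 4·π.

Final answer: 2 - 4·π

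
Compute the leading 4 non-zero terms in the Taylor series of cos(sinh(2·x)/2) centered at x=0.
-59·x^6/240 - 5·x^4/8 - x^2/2 + 1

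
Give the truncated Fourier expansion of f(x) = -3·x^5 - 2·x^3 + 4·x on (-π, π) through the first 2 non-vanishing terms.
(-688 - 6·π^4 + 116·π^2)·sin(x) + (-13·π^2 + 31/2 + 3·π^4)·sin(2·x)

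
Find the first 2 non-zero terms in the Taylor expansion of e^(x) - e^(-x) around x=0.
x^3/3 + 2·x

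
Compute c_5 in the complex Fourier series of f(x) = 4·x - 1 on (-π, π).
Compute the real Fourier coefficients first: a_5 = 0, b_5 = 8/5.
Then c_5 = (a_5 − i·b_5)/2 = -4·i/5.

Final answer: -4·i/5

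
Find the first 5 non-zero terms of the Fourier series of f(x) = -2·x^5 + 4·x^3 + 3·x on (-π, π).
(-522 - 4·π^4 + 88·π^2)·sin(x) + (-14·π^2 + 18 + 2·π^4)·sin(2·x) + (-4·π^4/3 - 142/81 + 152·π^2/27)·sin(3·x) + (-13·π^2/4 - 9/32 + π^4)·sin(4·x) + (-4·π^4/5 + 414/625 + 56·π^2/25)·sin(5·x)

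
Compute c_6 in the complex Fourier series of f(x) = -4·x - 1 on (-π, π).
Compute the real Fourier coefficients first: a_6 = 0, b_6 = 4/3.
Then c_6 = (a_6 − i·b_6)/2 = -2·i/3.

Final answer: -2·i/3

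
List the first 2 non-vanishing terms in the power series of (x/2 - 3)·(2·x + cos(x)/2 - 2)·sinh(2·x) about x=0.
-27·x^2/2 + 9·x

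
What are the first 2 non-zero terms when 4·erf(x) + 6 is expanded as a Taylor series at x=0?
8·x/√(π) + 6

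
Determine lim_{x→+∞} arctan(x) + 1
Evaluate the dominant behaviour as x → +∞; each term tends to a finite value or vanishes.
Limit = 1 + π/2.

Final answer: 1 + π/2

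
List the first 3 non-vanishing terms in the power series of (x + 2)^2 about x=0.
x^2 + 4·x + 4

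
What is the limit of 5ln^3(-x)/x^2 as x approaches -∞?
This is an ∞/∞ indeterminate form as x → -∞.
Compare growth rates of the dominant terms (exponentials ≫ polynomials ≫ logarithms), or apply L'Hôpital's rule; the quotient → 0.
Limit = 0.

Final answer: 0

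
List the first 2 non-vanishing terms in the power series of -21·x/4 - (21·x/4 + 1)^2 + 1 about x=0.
-441·x^2/16 - 63·x/4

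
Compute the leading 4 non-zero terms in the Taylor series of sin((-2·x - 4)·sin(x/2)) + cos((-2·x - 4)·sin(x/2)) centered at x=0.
-7·x^3/12 - 3·x^2 - 2·x + 1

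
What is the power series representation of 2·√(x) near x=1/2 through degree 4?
√(2) + √(2)·(x - 1/2) - √(2)·(x - 1/2)^2/2 + √(2)·(x - 1/2)^3/2 - 5·√(2)·(x - 1/2)^4/8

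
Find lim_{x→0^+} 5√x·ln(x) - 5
The product is a 0·∞ indeterminate form at x → 0⁺.
Rewrite the product as 5·ln(x) / x^(-1/2) and apply L'Hôpital, or use the standard hierarchy x^(-1/2) ≫ |ln x| as x → 0⁺.
The indeterminate product → 0, so the limit = -5.

Final answer: -5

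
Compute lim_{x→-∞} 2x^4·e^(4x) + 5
The product is a 0·∞ indeterminate form at x → -∞.
Rewrite the product as 2x^4 / e^(-4x) (an ∞/∞ form) and apply L'Hôpital, or use the standard hierarchy e^(4|x|) ≫ |x^4| as x → -∞.
The indeterminate product → 0, so the limit = 5.

Final answer: 5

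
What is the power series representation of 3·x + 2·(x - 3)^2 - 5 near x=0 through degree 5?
2·x^2 - 9·x + 13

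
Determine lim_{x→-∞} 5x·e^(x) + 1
The product is a 0·∞ indeterminate form at x → -∞.
Rewrite the product as 5x / e^(-x) (an ∞/∞ form) and apply L'Hôpital, or use the standard hierarchy e^(|x|) ≫ |x| as x → -∞.
The indeterminate product → 0, so the limit = 1.

Final answer: 1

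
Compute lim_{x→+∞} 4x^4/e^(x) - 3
The quotient is an ∞/∞ indeterminate form as x → +∞.
The exponential denominator e^(x) dominates the polynomial numerator (e^x ≫ x^4 as x → ∞), so the quotient → 0.
Adding the constant: 0 - 3 = -3. Limit = -3.

Final answer: -3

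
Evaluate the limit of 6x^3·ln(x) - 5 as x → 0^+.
The product is a 0·∞ indeterminate form at x → 0⁺.
Rewrite the product as 6·ln(x) / x^(-3) and apply L'Hôpital, or use the standard hierarchy x^(-3) ≫ |ln x| as x → 0⁺.
The indeterminate product → 0, so the limit = -5.

Final answer: -5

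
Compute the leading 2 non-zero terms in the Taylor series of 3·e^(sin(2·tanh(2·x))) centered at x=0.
12·x + 3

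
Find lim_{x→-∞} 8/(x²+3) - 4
Evaluate the dominant behaviour as x → -∞; each term tends to a finite value or vanishes.
Limit = -4.

Final answer: -4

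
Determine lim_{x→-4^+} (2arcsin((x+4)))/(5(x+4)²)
Both numerator and denominator → 0 as x → -4^+; this is a 0/0 indeterminate form.
Expand each to leading order near x = -4: numerator ~ 2·(x + 4), denominator ~ 5·(x + 4)^2.
The limit of the ratio is ∞.

Final answer: ∞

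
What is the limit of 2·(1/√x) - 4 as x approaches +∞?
Evaluate the dominant behaviour as x → +∞; each term tends to a finite value or vanishes.
Limit = -4.

Final answer: -4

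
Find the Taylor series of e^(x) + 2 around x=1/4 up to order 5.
e^(1/4) + 2 + e^(1/4)·(x - 1/4) + e^(1/4)·(x - 1/4)^2/2 + e^(1/4)·(x - 1/4)^3/6 + e^(1/4)·(x - 1/4)^4/24 + e^(1/4)·(x - 1/4)^5/120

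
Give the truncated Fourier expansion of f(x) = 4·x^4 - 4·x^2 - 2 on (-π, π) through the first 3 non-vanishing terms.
(208 - 32·π^2)·cos(x) + (-16 + 8·π^2)·cos(2·x) - 4·π^2/3 - 2 + 4·π^4/5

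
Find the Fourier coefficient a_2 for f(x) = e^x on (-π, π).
a_2 = (1/π) ∫_{-π}^{π} f(x)·cos(2x) dx.
Evaluate the integral (use parity and integration by parts as needed): a_2 = (-1 + e^(2·π))·e^(-π)/(5·π).

Final answer: (-1 + e^(2·π))·e^(-π)/(5·π)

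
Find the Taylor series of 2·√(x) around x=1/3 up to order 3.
2·√(3)/3 + √(3)·(x - 1/3) - 3·√(3)·(x - 1/3)^2/4 + 9·√(3)·(x - 1/3)^3/8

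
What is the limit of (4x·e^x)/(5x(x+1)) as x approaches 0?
Both numerator and denominator → 0 as x → 0; this is a 0/0 indeterminate form.
Expand each to leading order near x = 0: numerator ~ 4·x, denominator ~ 5·x.
The limit of the ratio is 4/5.

Final answer: 4/5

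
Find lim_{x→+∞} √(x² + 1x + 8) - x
This is an ∞ − ∞ indeterminate form.
Multiply and divide by the conjugate √(x²+1x + 8) + x; the x² terms cancel, leaving (1x + 8)/(√(x²+1x + 8)+x) → 1/2.
Limit = 1/2.

Final answer: 1/2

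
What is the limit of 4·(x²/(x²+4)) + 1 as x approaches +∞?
Evaluate the dominant behaviour as x → +∞; each term tends to a finite value or vanishes.
Limit = 5.

Final answer: 5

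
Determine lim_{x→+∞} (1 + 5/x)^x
As x → +∞: this is the defining limit (1 + 5/x)^x → e^5.
Limit = e^(5).

Final answer: e^(5)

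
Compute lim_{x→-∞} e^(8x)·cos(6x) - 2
Evaluate the dominant behaviour as x → -∞; each term tends to a finite value or vanishes.
Limit = -2.

Final answer: -2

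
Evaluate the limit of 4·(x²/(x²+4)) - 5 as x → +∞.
Evaluate the dominant behaviour as x → +∞; each term tends to a finite value or vanishes.
Limit = -1.

Final answer: -1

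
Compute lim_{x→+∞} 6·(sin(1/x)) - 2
Evaluate the dominant behaviour as x → +∞; each term tends to a finite value or vanishes.
Limit = -2.

Final answer: -2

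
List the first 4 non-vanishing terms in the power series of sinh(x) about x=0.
x^7/5040 + x^5/120 + x^3/6 + x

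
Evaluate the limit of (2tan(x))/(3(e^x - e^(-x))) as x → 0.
Both numerator and denominator → 0 as x → 0; this is a 0/0 indeterminate form.
Expand each to leading order near x = 0: numerator ~ 2·x, denominator ~ 6·x.
The limit of the ratio is 1/3.

Final answer: 1/3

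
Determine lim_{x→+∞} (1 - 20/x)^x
As x → +∞: this is the defining limit (1 - 20/x)^x → e^(-20).
Limit = e^(-20).

Final answer: e^(-20)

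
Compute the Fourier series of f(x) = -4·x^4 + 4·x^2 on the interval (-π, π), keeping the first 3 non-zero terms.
(-208 + 32·π^2)·cos(x) + (16 - 8·π^2)·cos(2·x) - 4·π^4/5 + 4·π^2/3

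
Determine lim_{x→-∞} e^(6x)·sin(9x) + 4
Evaluate the dominant behaviour as x → -∞; each term tends to a finite value or vanishes.
Limit = 4.

Final answer: 4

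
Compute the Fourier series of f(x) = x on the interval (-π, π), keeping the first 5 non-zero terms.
2·sin(x) - sin(2·x) + 2·sin(3·x)/3 - sin(4·x)/2 + 2·sin(5·x)/5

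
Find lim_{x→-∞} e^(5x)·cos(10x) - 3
Evaluate the dominant behaviour as x → -∞; each term tends to a finite value or vanishes.
Limit = -3.

Final answer: -3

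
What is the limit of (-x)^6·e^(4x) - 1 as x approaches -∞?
The product is a 0·∞ indeterminate form at x → -∞.
Rewrite the product as (-x)^6 / e^(-4x) (an ∞/∞ form) and apply L'Hôpital, or use the standard hierarchy e^(4|x|) ≫ |(-x)^6| as x → -∞.
The indeterminate product → 0, so the limit = -1.

Final answer: -1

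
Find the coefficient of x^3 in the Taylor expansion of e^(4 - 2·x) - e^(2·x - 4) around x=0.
Expand to order 3: e^(4 - 2·x) - e^(2·x - 4) = x^3·(-4·e^(4)/3 - 4·e^(-4)/3) + x^2·(-2·e^(-4) + 2·e^(4)) + x·(-2·e^(4) - 2·e^(-4)) - e^(-4) + e^(4) + O(x^4).
The coefficient of x^3 is -4·e^(4)/3 - 4·e^(-4)/3.

Final answer: -4·e^(4)/3 - 4·e^(-4)/3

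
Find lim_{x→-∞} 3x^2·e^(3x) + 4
The product is a 0·∞ indeterminate form at x → -∞.
Rewrite the product as 3x^2 / e^(-3x) (an ∞/∞ form) and apply L'Hôpital, or use the standard hierarchy e^(3|x|) ≫ |x^2| as x → -∞.
The indeterminate product → 0, so the limit = 4.

Final answer: 4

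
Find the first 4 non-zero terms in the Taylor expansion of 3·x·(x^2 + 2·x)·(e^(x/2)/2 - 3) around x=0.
x^5/4 + 9·x^4/8 - 6·x^3 - 15·x^2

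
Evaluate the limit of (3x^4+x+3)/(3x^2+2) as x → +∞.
This is an ∞/∞ indeterminate form as x → +∞.
Divide numerator and denominator by x^4 and let the lower-order terms vanish; the numerator's degree 4 exceeds the denominator's degree 2, so the quotient diverges.
Limit = ∞.

Final answer: ∞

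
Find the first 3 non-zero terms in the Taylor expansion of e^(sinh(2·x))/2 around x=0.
x^2 + x + 1/2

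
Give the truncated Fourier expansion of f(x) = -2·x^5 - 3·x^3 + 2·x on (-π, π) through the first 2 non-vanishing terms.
(-440 - 4·π^4 + 74·π^2)·sin(x) + (-7·π^2 + 17/2 + 2·π^4)·sin(2·x)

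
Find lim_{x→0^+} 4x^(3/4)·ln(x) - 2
The product is a 0·∞ indeterminate form at x → 0⁺.
Rewrite the product as 4·ln(x) / x^(-3/4) and apply L'Hôpital, or use the standard hierarchy x^(-3/4) ≫ |ln x| as x → 0⁺.
The indeterminate product → 0, so the limit = -2.

Final answer: -2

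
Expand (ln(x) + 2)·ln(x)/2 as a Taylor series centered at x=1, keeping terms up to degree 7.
(x - 1) - (x - 1)^3/6 + 5·(x - 1)^4/24 - 13·(x - 1)^5/60 + 77·(x - 1)^6/360 - 29·(x - 1)^7/140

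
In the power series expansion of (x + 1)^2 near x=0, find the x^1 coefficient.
Expand to order 1: (x + 1)^2 = 2·x + 1 + O(x^2).
The coefficient of x^1 is 2.

Final answer: 2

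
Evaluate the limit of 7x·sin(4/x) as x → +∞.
As x → +∞: let u = 4/x → 0⁺; then 7·x·sin(4/x) = 7·4·sin(u)/u → 7·4·1 = 28.
Limit = 28.

Final answer: 28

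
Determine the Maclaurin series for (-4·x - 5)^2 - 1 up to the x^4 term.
16·x^2 + 40·x + 24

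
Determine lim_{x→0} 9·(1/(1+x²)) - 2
Direct substitution at x = 0 gives 7.

Final answer: 7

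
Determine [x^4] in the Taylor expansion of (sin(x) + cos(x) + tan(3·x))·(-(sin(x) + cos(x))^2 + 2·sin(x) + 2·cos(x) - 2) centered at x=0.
Expand to order 4: (sin(x) + cos(x) + tan(3·x))·(-(sin(x) + cos(x))^2 + 2·sin(x) + 2·cos(x) - 2) = 109·x^4/24 - 71·x^3/6 - x^2/2 - 4·x - 1 + O(x^5).
The coefficient of x^4 is 109/24.

Final answer: 109/24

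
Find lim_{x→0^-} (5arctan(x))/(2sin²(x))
Both numerator and denominator → 0 as x → 0^-; this is a 0/0 indeterminate form.
Expand each to leading order near x = 0: numerator ~ 5·x, denominator ~ 2·x^2.
The limit of the ratio is -∞.

Final answer: -∞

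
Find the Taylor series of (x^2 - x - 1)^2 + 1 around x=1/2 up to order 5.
41/16 - 5·(x - 1/2)^2/2 + (x - 1/2)^4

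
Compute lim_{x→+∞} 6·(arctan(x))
Evaluate the dominant behaviour as x → +∞; each term tends to a finite value or vanishes.
Limit = 3·π.

Final answer: 3·π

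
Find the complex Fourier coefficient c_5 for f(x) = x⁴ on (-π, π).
Compute the real Fourier coefficients first: a_5 = 48/625 - 8·π^2/25, b_5 = 0.
Then c_5 = (a_5 − i·b_5)/2 = 24/625 - 4·π^2/25.

Final answer: 24/625 - 4·π^2/25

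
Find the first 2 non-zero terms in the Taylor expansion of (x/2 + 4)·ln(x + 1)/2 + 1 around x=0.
2·x + 1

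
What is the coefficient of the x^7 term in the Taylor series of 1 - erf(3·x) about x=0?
Expand to order 7: 1 - erf(3·x) = 729·x^7/(7·√(π)) - 243·x^5/(5·√(π)) + 18·x^3/√(π) - 6·x/√(π) + 1 + O(x^8).
The coefficient of x^7 is 729/(7·√(π)).

Final answer: 729/(7·√(π))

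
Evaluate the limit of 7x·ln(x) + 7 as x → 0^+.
The product is a 0·∞ indeterminate form at x → 0⁺.
Rewrite the product as 7·ln(x) / x^(-1) and apply L'Hôpital, or use the standard hierarchy x^(-1) ≫ |ln x| as x → 0⁺.
The indeterminate product → 0, so the limit = 7.

Final answer: 7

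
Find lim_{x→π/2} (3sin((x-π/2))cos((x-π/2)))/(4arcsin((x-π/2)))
Both numerator and denominator → 0 as x → π/2; this is a 0/0 indeterminate form.
Expand each to leading order near x = π/2: numerator ~ 3·(x - π/2), denominator ~ 4·(x - π/2).
The limit of the ratio is 3/4.

Final answer: 3/4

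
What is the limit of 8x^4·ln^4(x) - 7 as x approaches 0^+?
The product is a 0·∞ indeterminate form at x → 0⁺.
Rewrite the product as 8·ln^4(x) / x^(-4) and apply L'Hôpital, or use the standard hierarchy x^(-4) ≫ |ln x|^4 as x → 0⁺.
The indeterminate product → 0, so the limit = -7.

Final answer: -7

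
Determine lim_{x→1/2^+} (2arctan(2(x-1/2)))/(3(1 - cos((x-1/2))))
Both numerator and denominator → 0 as x → 1/2^+; this is a 0/0 indeterminate form.
Expand each to leading order near x = 1/2: numerator ~ 4·(x - 1/2), denominator ~ 3·(x - 1/2)^2/2.
The limit of the ratio is ∞.

Final answer: ∞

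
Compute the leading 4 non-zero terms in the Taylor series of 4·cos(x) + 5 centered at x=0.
-x^6/180 + x^4/6 - 2·x^2 + 9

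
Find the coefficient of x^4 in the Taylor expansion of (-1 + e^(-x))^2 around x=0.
Expand to order 4: (-1 + e^(-x))^2 = 7·x^4/12 - x^3 + x^2 + O(x^5).
The coefficient of x^4 is 7/12.

Final answer: 7/12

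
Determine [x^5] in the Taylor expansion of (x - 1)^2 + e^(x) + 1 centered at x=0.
Expand to order 5: (x - 1)^2 + e^(x) + 1 = x^5/120 + x^4/24 + x^3/6 + 3·x^2/2 - x + 3 + O(x^6).
The coefficient of x^5 is 1/120.

Final answer: 1/120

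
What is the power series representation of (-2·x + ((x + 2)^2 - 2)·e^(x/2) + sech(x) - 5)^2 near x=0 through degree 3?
37·x^3/3 - 2·x^2 - 12·x + 4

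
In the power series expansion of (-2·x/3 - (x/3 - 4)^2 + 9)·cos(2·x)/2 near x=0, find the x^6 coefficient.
Expand to order 6: (-2·x/3 - (x/3 - 4)^2 + 9)·cos(2·x)/2 = 37·x^6/135 + 2·x^5/3 - 20·x^4/9 - 2·x^3 + 125·x^2/18 + x - 7/2 + O(x^7).
The coefficient of x^6 is 37/135.

Final answer: 37/135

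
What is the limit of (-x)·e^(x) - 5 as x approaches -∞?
The product is a 0·∞ indeterminate form at x → -∞.
Rewrite the product as (-x) / e^(-x) (an ∞/∞ form) and apply L'Hôpital, or use the standard hierarchy e^(|x|) ≫ |(-x)| as x → -∞.
The indeterminate product → 0, so the limit = -5.

Final answer: -5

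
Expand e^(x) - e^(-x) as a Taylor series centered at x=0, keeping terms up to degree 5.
x^5/60 + x^3/3 + 2·x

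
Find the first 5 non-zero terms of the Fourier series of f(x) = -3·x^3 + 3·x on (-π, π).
(42 - 6·π^2)·sin(x) + (-15/2 + 3·π^2)·sin(2·x) + (10/3 - 2·π^2)·sin(3·x) + (-33/16 + 3·π^2/2)·sin(4·x) + (186/125 - 6·π^2/5)·sin(5·x)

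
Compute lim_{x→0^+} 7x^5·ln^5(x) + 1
The product is a 0·∞ indeterminate form at x → 0⁺.
Rewrite the product as 7·ln^5(x) / x^(-5) and apply L'Hôpital, or use the standard hierarchy x^(-5) ≫ |ln x|^5 as x → 0⁺.
The indeterminate product → 0, so the limit = 1.

Final answer: 1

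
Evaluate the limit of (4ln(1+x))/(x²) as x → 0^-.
Both numerator and denominator → 0 as x → 0^-; this is a 0/0 indeterminate form.
Expand each to leading order near x = 0: numerator ~ 4·x, denominator ~ x^2.
The limit of the ratio is -∞.

Final answer: -∞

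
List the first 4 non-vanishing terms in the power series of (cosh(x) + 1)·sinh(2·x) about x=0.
611·x^7/2520 + 77·x^5/60 + 11·x^3/3 + 4·x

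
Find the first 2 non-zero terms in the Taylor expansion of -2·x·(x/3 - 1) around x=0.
-2·x^2/3 + 2·x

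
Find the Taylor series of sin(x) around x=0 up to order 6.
x^5/120 - x^3/6 + x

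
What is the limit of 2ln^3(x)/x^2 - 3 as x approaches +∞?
The quotient is an ∞/∞ indeterminate form as x → +∞.
The polynomial denominator x^2 dominates the logarithmic numerator (any positive power of x ≫ ln^3(x) as x → ∞), so the quotient → 0.
Adding the constant: 0 - 3 = -3. Limit = -3.

Final answer: -3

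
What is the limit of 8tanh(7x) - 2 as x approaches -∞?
Evaluate the dominant behaviour as x → -∞; each term tends to a finite value or vanishes.
Limit = -10.

Final answer: -10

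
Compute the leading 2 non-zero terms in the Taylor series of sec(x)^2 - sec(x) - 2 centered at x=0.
x^2/2 - 2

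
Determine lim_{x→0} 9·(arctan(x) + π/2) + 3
Direct substitution at x = 0 gives 3 + 9·π/2.

Final answer: 3 + 9·π/2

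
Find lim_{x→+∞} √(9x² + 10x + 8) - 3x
As x → +∞: multiply by the conjugate to get (10x+8)/(√(9x²+10x+8)+3x); the denominator ~ 6x, so the limit is 10/6 = 5/3.
Limit = 5/3.

Final answer: 5/3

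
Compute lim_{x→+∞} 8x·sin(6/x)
As x → +∞: let u = 6/x → 0⁺; then 8·x·sin(6/x) = 8·6·sin(u)/u → 8·6·1 = 48.
Limit = 48.

Final answer: 48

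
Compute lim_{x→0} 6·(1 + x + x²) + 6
Direct substitution at x = 0 gives 12.

Final answer: 12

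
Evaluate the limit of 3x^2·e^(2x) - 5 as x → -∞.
The product is a 0·∞ indeterminate form at x → -∞.
Rewrite the product as 3x^2 / e^(-2x) (an ∞/∞ form) and apply L'Hôpital, or use the standard hierarchy e^(2|x|) ≫ |x^2| as x → -∞.
The indeterminate product → 0, so the limit = -5.

Final answer: -5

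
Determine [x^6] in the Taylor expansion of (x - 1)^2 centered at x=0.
Expand to order 6: (x - 1)^2 = x^2 - 2·x + 1 + O(x^7).
The coefficient of x^6 is 0.

Final answer: 0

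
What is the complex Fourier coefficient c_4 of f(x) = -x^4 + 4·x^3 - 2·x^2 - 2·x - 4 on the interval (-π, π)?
Compute the real Fourier coefficients first: a_4 = -π^2/2 - 5/16, b_4 = 7/4 - 2·π^2.
Then c_4 = (a_4 − i·b_4)/2 = -π^2/4 - 5/32 - 7·i/8 + i·π^2.

Final answer: -π^2/4 - 5/32 - 7·i/8 + i·π^2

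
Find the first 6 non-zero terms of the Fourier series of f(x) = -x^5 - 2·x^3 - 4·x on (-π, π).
(-224 - 2·π^4 + 36·π^2)·sin(x) + (-3·π^2 + 17/2 + π^4)·sin(2·x) + (-2·π^4/3 - 224/81 + 4·π^2/27)·sin(3·x) + (119/64 + 3·π^2/8 + π^4/2)·sin(4·x) + (-2·π^4/5 - 12·π^2/25 - 928/625)·sin(5·x) + (203/162 + 13·π^2/27 + π^4/3)·sin(6·x)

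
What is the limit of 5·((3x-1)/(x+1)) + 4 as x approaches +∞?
Evaluate the dominant behaviour as x → +∞; each term tends to a finite value or vanishes.
Limit = 19.

Final answer: 19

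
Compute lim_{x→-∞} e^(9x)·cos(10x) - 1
Evaluate the dominant behaviour as x → -∞; each term tends to a finite value or vanishes.
Limit = -1.

Final answer: -1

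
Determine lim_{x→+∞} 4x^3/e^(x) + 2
The quotient is an ∞/∞ indeterminate form as x → +∞.
The exponential denominator e^(x) dominates the polynomial numerator (e^x ≫ x^3 as x → ∞), so the quotient → 0.
Adding the constant: 0 + 2 = 2. Limit = 2.

Final answer: 2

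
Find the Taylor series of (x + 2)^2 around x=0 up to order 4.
x^2 + 4·x + 4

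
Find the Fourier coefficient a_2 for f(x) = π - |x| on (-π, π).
a_2 = (1/π) ∫_{-π}^{π} f(x)·cos(2x) dx.
Evaluate the integral (use parity and integration by parts as needed): a_2 = 0.

Final answer: 0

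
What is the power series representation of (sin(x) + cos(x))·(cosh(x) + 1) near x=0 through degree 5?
-x^5/40 - x^4/8 + x^3/6 - x^2/2 + 2·x + 2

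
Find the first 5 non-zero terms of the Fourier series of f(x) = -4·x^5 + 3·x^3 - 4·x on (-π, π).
(-1004 - 8·π^4 + 166·π^2)·sin(x) + (-23·π^2 + 77/2 + 4·π^4)·sin(2·x) + (-8·π^4/3 - 644/81 + 214·π^2/27)·sin(3·x) + (-4·π^2 + 7/2 + 2·π^4)·sin(4·x) + (-8·π^4/5 - 1372/625 + 62·π^2/25)·sin(5·x)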